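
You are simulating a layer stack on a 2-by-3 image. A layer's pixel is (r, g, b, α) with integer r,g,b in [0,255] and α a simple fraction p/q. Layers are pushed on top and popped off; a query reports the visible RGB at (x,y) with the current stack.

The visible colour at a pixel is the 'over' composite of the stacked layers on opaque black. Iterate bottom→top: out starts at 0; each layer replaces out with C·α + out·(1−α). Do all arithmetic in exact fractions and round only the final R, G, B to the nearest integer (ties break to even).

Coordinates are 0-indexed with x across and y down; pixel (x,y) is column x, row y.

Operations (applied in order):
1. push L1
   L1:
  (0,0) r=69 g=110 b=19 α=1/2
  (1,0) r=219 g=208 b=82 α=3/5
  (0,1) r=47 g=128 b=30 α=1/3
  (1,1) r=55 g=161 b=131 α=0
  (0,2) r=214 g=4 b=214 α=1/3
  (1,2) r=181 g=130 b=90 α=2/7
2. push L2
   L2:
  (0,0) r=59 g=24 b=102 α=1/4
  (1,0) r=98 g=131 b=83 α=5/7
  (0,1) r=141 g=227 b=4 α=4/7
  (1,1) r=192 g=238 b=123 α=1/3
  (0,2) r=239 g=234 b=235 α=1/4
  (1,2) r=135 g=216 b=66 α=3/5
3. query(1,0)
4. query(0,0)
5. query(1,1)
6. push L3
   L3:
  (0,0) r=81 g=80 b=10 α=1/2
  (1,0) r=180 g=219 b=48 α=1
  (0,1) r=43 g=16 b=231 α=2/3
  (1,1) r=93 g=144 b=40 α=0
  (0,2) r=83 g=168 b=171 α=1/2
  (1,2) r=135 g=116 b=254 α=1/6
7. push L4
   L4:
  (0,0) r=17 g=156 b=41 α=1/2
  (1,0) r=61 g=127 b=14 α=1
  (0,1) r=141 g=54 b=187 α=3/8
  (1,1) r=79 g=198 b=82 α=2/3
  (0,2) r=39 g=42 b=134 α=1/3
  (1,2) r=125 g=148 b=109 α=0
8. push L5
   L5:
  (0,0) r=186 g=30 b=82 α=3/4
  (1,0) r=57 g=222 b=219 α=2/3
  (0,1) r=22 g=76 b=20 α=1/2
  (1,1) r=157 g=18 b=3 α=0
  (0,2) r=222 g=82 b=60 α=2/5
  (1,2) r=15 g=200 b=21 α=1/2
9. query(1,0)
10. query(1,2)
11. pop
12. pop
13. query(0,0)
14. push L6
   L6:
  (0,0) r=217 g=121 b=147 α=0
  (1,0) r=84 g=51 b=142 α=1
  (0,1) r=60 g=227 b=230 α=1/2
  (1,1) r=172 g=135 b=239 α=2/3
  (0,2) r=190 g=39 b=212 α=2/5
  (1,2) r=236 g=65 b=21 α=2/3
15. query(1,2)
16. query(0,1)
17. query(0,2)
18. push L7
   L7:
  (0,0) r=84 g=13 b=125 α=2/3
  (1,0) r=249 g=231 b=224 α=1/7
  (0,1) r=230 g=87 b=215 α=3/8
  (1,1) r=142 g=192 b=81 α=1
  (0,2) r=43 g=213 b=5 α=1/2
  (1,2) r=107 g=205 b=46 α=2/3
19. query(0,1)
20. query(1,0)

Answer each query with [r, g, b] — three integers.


query (1,0) [L1,L2] — begin 0,0,0
+L1 (α=3/5) → [657/5, 624/5, 246/5]
+L2 (α=5/7) → [3764/35, 4523/35, 2567/35]
rounded: [108, 129, 73]

query (0,0) [L1,L2] — begin 0,0,0
after L1 α=1/2: [69/2, 55, 19/2]
after L2 α=1/4: [325/8, 189/4, 261/8]
= [41, 47, 33]

at x=1,y=1 over L1,L2:
after L1 α=0: [0, 0, 0]
after L2 α=1/3: [64, 238/3, 41]
rounded: [64, 79, 41]

at x=1,y=0 over L1,L2,L3,L4,L5:
L1 α=3/5: [657/5, 624/5, 246/5]
L2 α=5/7: [3764/35, 4523/35, 2567/35]
L3 α=1: [180, 219, 48]
L4 α=1: [61, 127, 14]
L5 α=2/3: [175/3, 571/3, 452/3]
rounded: [58, 190, 151]

at x=1,y=2 over L1,L2,L3,L4,L5:
+L1 (α=2/7) → [362/7, 260/7, 180/7]
+L2 (α=3/5) → [3559/35, 5056/35, 1746/35]
+L3 (α=1/6) → [2252/21, 978/7, 1762/21]
+L4 (α=0) → [2252/21, 978/7, 1762/21]
+L5 (α=1/2) → [2567/42, 1189/7, 2203/42]
= [61, 170, 52]

query (0,0) [L1,L2,L3] — begin 0,0,0
after L1 α=1/2: [69/2, 55, 19/2]
after L2 α=1/4: [325/8, 189/4, 261/8]
after L3 α=1/2: [973/16, 509/8, 341/16]
= [61, 64, 21]

at x=1,y=2 over L1,L2,L3,L6:
+L1 (α=2/7) → [362/7, 260/7, 180/7]
+L2 (α=3/5) → [3559/35, 5056/35, 1746/35]
+L3 (α=1/6) → [2252/21, 978/7, 1762/21]
+L6 (α=2/3) → [12164/63, 1888/21, 2644/63]
rounded: [193, 90, 42]

(0,1) stack=L1,L2,L3,L6; from [0,0,0]:
L1 α=1/3: [47/3, 128/3, 10]
L2 α=4/7: [611/7, 148, 46/7]
L3 α=2/3: [1213/21, 60, 3280/21]
L6 α=1/2: [2473/42, 287/2, 4055/21]
→ [59, 144, 193]

(0,2) stack=L1,L2,L3,L6; from [0,0,0]:
L1 α=1/3: [214/3, 4/3, 214/3]
L2 α=1/4: [453/4, 119/2, 449/4]
L3 α=1/2: [785/8, 455/4, 1133/8]
L6 α=2/5: [1079/8, 1677/20, 6791/40]
rounded: [135, 84, 170]

at x=0,y=1 over L1,L2,L3,L6,L7:
+L1 (α=1/3) → [47/3, 128/3, 10]
+L2 (α=4/7) → [611/7, 148, 46/7]
+L3 (α=2/3) → [1213/21, 60, 3280/21]
+L6 (α=1/2) → [2473/42, 287/2, 4055/21]
+L7 (α=3/8) → [41345/336, 1957/16, 8455/42]
rounded: [123, 122, 201]

at x=1,y=0 over L1,L2,L3,L6,L7:
+L1 (α=3/5) → [657/5, 624/5, 246/5]
+L2 (α=5/7) → [3764/35, 4523/35, 2567/35]
+L3 (α=1) → [180, 219, 48]
+L6 (α=1) → [84, 51, 142]
+L7 (α=1/7) → [753/7, 537/7, 1076/7]
→ [108, 77, 154]


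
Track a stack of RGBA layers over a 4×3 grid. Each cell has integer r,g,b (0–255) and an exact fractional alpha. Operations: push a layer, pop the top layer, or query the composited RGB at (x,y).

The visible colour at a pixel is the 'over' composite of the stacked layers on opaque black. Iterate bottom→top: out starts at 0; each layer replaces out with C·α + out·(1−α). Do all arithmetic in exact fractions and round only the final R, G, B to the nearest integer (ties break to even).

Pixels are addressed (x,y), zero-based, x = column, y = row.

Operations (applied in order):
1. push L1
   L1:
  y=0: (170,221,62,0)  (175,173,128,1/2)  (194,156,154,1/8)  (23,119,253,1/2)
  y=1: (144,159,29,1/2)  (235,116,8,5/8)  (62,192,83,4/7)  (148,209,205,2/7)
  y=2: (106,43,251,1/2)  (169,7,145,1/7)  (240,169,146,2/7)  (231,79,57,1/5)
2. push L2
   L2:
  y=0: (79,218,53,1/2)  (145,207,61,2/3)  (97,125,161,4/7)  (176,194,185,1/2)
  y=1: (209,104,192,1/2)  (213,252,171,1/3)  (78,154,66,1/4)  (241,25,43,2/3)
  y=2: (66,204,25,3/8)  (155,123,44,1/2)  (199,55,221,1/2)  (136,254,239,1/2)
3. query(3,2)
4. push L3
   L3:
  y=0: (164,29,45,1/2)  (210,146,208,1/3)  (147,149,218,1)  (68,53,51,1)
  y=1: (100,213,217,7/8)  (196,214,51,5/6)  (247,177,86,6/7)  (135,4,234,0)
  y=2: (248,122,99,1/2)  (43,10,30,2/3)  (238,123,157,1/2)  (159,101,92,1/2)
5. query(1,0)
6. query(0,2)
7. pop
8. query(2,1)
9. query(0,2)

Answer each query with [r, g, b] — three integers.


at x=3,y=2 over L1,L2:
L1 α=1/5: [231/5, 79/5, 57/5]
L2 α=1/2: [911/10, 1349/10, 626/5]
= [91, 135, 125]

query (1,0) [L1,L2,L3] — begin 0,0,0
L1 α=1/2: [175/2, 173/2, 64]
L2 α=2/3: [755/6, 1001/6, 62]
L3 α=1/3: [1385/9, 1439/9, 332/3]
= [154, 160, 111]

query (0,2) [L1,L2,L3] — begin 0,0,0
after L1 α=1/2: [53, 43/2, 251/2]
after L2 α=3/8: [463/8, 1439/16, 1405/16]
after L3 α=1/2: [2447/16, 3391/32, 2989/32]
= [153, 106, 93]

(2,1) stack=L1,L2; from [0,0,0]:
+L1 (α=4/7) → [248/7, 768/7, 332/7]
+L2 (α=1/4) → [645/14, 1691/14, 729/14]
rounded: [46, 121, 52]

query (0,2) [L1,L2] — begin 0,0,0
after L1 α=1/2: [53, 43/2, 251/2]
after L2 α=3/8: [463/8, 1439/16, 1405/16]
= [58, 90, 88]


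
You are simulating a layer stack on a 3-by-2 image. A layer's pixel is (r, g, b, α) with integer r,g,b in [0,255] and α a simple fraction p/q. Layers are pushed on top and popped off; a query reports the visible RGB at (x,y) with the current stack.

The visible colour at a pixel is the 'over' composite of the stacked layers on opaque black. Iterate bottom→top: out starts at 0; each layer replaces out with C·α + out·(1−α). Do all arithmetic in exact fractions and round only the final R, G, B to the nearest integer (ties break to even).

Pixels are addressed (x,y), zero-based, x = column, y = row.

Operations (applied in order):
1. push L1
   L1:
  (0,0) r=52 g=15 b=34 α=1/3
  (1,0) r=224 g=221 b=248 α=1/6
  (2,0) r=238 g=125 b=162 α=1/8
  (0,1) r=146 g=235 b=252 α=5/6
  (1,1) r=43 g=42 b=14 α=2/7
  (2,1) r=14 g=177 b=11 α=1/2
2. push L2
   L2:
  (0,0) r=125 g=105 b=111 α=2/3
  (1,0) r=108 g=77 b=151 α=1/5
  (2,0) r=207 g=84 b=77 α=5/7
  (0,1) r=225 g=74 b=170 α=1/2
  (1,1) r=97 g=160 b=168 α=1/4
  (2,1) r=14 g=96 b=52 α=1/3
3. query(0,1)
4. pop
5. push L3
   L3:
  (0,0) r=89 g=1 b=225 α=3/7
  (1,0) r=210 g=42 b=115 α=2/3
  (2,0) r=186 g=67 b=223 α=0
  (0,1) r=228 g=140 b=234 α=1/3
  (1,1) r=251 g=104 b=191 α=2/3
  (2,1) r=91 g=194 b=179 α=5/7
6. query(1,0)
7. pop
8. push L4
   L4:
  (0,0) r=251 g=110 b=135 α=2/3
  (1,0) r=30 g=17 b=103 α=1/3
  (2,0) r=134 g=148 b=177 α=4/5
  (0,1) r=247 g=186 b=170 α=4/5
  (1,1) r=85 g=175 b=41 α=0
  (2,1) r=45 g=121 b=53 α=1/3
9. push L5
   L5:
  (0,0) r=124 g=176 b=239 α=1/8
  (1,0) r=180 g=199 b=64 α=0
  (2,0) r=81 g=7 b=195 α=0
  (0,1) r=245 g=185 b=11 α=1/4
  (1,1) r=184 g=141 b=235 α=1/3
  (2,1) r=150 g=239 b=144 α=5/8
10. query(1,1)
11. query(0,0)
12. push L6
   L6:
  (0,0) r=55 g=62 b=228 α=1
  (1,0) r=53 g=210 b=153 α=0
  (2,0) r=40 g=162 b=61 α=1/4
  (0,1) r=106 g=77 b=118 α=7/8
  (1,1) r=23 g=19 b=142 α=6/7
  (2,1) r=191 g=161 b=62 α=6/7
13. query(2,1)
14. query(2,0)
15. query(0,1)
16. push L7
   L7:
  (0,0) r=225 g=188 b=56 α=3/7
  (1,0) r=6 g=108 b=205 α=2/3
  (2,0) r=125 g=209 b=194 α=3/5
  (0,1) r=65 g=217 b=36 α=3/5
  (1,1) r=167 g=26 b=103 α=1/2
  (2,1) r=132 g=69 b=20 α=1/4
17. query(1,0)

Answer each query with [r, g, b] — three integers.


(0,1) stack=L1,L2; from [0,0,0]:
L1 α=5/6: [365/3, 1175/6, 210]
L2 α=1/2: [520/3, 1619/12, 190]
= [173, 135, 190]

(1,0) stack=L1,L3; from [0,0,0]:
L1 α=1/6: [112/3, 221/6, 124/3]
L3 α=2/3: [1372/9, 725/18, 814/9]
rounded: [152, 40, 90]

query (1,1) [L1,L4,L5] — begin 0,0,0
L1 α=2/7: [86/7, 12, 4]
L4 α=0: [86/7, 12, 4]
L5 α=1/3: [1460/21, 55, 81]
= [70, 55, 81]

(0,0) stack=L1,L4,L5; from [0,0,0]:
L1 α=1/3: [52/3, 5, 34/3]
L4 α=2/3: [1558/9, 75, 844/9]
L5 α=1/8: [6011/36, 701/8, 8059/72]
rounded: [167, 88, 112]

at x=2,y=1 over L1,L4,L5,L6:
after L1 α=1/2: [7, 177/2, 11/2]
after L4 α=1/3: [59/3, 298/3, 64/3]
after L5 α=5/8: [809/8, 1493/8, 98]
after L6 α=6/7: [9977/56, 9221/56, 470/7]
= [178, 165, 67]

(2,0) stack=L1,L4,L5,L6; from [0,0,0]:
L1 α=1/8: [119/4, 125/8, 81/4]
L4 α=4/5: [2263/20, 4861/40, 2913/20]
L5 α=0: [2263/20, 4861/40, 2913/20]
L6 α=1/4: [7589/80, 21063/160, 9959/80]
rounded: [95, 132, 124]

(0,1) stack=L1,L4,L5,L6; from [0,0,0]:
after L1 α=5/6: [365/3, 1175/6, 210]
after L4 α=4/5: [3329/15, 5639/30, 178]
after L5 α=1/4: [2277/10, 7489/40, 545/4]
after L6 α=7/8: [9697/80, 29049/320, 3849/32]
→ [121, 91, 120]

(1,0) stack=L1,L4,L5,L6,L7; from [0,0,0]:
+L1 (α=1/6) → [112/3, 221/6, 124/3]
+L4 (α=1/3) → [314/9, 272/9, 557/9]
+L5 (α=0) → [314/9, 272/9, 557/9]
+L6 (α=0) → [314/9, 272/9, 557/9]
+L7 (α=2/3) → [422/27, 2216/27, 4247/27]
= [16, 82, 157]


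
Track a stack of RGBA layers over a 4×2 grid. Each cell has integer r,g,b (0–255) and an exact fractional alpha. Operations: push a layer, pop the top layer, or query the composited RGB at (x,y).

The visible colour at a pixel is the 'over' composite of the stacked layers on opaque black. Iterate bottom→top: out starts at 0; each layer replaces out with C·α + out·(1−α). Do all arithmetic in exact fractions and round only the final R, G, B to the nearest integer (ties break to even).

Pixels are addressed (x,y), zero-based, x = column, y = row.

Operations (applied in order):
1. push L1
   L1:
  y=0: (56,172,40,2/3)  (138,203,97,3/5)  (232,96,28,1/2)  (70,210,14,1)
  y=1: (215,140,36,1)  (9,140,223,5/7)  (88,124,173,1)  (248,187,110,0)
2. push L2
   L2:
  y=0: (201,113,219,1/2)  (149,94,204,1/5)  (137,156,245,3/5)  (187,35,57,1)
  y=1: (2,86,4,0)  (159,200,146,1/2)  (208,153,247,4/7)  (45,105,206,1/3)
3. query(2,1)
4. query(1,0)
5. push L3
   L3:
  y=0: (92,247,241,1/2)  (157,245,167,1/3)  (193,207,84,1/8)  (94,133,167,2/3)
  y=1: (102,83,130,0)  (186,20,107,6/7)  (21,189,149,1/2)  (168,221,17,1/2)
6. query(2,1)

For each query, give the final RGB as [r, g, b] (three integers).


(2,1) stack=L1,L2; from [0,0,0]:
+L1 (α=1) → [88, 124, 173]
+L2 (α=4/7) → [1096/7, 984/7, 1507/7]
→ [157, 141, 215]

(1,0) stack=L1,L2; from [0,0,0]:
L1 α=3/5: [414/5, 609/5, 291/5]
L2 α=1/5: [2401/25, 2906/25, 2184/25]
rounded: [96, 116, 87]

(2,1) stack=L1,L2,L3; from [0,0,0]:
after L1 α=1: [88, 124, 173]
after L2 α=4/7: [1096/7, 984/7, 1507/7]
after L3 α=1/2: [1243/14, 2307/14, 1275/7]
→ [89, 165, 182]


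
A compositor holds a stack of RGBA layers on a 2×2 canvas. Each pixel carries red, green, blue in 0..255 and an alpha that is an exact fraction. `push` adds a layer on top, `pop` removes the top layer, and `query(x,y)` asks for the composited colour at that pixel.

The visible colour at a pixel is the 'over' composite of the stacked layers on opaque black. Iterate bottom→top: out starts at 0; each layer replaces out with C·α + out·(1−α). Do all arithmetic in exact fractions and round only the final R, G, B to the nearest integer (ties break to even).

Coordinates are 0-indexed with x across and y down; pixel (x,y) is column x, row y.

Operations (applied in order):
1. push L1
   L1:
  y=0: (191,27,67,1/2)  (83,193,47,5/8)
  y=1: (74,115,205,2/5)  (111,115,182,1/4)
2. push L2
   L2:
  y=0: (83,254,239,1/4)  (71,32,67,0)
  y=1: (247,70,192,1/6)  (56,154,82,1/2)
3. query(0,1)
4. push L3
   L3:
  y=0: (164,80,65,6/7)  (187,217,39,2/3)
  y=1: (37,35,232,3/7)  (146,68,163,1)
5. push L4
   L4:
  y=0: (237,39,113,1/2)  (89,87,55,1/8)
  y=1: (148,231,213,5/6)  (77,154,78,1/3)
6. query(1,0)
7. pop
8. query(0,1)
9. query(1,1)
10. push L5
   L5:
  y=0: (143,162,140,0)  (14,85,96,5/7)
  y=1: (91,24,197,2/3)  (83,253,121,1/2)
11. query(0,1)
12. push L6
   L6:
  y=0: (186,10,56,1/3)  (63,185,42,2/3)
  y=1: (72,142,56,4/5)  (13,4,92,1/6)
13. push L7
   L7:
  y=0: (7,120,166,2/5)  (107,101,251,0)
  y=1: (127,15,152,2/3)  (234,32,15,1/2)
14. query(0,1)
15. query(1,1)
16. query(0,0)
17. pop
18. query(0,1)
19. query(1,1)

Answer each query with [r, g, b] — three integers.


at x=0,y=1 over L1,L2:
L1 α=2/5: [148/5, 46, 82]
L2 α=1/6: [395/6, 50, 301/3]
rounded: [66, 50, 100]

(1,0) stack=L1,L2,L3,L4; from [0,0,0]:
+L1 (α=5/8) → [415/8, 965/8, 235/8]
+L2 (α=0) → [415/8, 965/8, 235/8]
+L3 (α=2/3) → [3407/24, 1479/8, 859/24]
+L4 (α=1/8) → [25985/192, 11049/64, 7333/192]
→ [135, 173, 38]

at x=0,y=1 over L1,L2,L3:
+L1 (α=2/5) → [148/5, 46, 82]
+L2 (α=1/6) → [395/6, 50, 301/3]
+L3 (α=3/7) → [1123/21, 305/7, 3292/21]
rounded: [53, 44, 157]

query (1,1) [L1,L2,L3] — begin 0,0,0
after L1 α=1/4: [111/4, 115/4, 91/2]
after L2 α=1/2: [335/8, 731/8, 255/4]
after L3 α=1: [146, 68, 163]
→ [146, 68, 163]

(0,1) stack=L1,L2,L3,L5; from [0,0,0]:
+L1 (α=2/5) → [148/5, 46, 82]
+L2 (α=1/6) → [395/6, 50, 301/3]
+L3 (α=3/7) → [1123/21, 305/7, 3292/21]
+L5 (α=2/3) → [4945/63, 641/21, 11566/63]
= [78, 31, 184]

(0,1) stack=L1,L2,L3,L5,L6,L7; from [0,0,0]:
+L1 (α=2/5) → [148/5, 46, 82]
+L2 (α=1/6) → [395/6, 50, 301/3]
+L3 (α=3/7) → [1123/21, 305/7, 3292/21]
+L5 (α=2/3) → [4945/63, 641/21, 11566/63]
+L6 (α=4/5) → [23089/315, 12569/105, 25678/315]
+L7 (α=2/3) → [103099/945, 15719/315, 121438/945]
→ [109, 50, 129]

(1,1) stack=L1,L2,L3,L5,L6,L7; from [0,0,0]:
L1 α=1/4: [111/4, 115/4, 91/2]
L2 α=1/2: [335/8, 731/8, 255/4]
L3 α=1: [146, 68, 163]
L5 α=1/2: [229/2, 321/2, 142]
L6 α=1/6: [1171/12, 1613/12, 401/3]
L7 α=1/2: [3979/24, 1997/24, 223/3]
rounded: [166, 83, 74]

at x=0,y=0 over L1,L2,L3,L5,L6,L7:
+L1 (α=1/2) → [191/2, 27/2, 67/2]
+L2 (α=1/4) → [739/8, 589/8, 679/8]
+L3 (α=6/7) → [8611/56, 4429/56, 3799/56]
+L5 (α=0) → [8611/56, 4429/56, 3799/56]
+L6 (α=1/3) → [13819/84, 4709/84, 1789/28]
+L7 (α=2/5) → [14211/140, 11429/140, 14663/140]
rounded: [102, 82, 105]

at x=0,y=1 over L1,L2,L3,L5,L6:
after L1 α=2/5: [148/5, 46, 82]
after L2 α=1/6: [395/6, 50, 301/3]
after L3 α=3/7: [1123/21, 305/7, 3292/21]
after L5 α=2/3: [4945/63, 641/21, 11566/63]
after L6 α=4/5: [23089/315, 12569/105, 25678/315]
= [73, 120, 82]

query (1,1) [L1,L2,L3,L5,L6] — begin 0,0,0
L1 α=1/4: [111/4, 115/4, 91/2]
L2 α=1/2: [335/8, 731/8, 255/4]
L3 α=1: [146, 68, 163]
L5 α=1/2: [229/2, 321/2, 142]
L6 α=1/6: [1171/12, 1613/12, 401/3]
= [98, 134, 134]


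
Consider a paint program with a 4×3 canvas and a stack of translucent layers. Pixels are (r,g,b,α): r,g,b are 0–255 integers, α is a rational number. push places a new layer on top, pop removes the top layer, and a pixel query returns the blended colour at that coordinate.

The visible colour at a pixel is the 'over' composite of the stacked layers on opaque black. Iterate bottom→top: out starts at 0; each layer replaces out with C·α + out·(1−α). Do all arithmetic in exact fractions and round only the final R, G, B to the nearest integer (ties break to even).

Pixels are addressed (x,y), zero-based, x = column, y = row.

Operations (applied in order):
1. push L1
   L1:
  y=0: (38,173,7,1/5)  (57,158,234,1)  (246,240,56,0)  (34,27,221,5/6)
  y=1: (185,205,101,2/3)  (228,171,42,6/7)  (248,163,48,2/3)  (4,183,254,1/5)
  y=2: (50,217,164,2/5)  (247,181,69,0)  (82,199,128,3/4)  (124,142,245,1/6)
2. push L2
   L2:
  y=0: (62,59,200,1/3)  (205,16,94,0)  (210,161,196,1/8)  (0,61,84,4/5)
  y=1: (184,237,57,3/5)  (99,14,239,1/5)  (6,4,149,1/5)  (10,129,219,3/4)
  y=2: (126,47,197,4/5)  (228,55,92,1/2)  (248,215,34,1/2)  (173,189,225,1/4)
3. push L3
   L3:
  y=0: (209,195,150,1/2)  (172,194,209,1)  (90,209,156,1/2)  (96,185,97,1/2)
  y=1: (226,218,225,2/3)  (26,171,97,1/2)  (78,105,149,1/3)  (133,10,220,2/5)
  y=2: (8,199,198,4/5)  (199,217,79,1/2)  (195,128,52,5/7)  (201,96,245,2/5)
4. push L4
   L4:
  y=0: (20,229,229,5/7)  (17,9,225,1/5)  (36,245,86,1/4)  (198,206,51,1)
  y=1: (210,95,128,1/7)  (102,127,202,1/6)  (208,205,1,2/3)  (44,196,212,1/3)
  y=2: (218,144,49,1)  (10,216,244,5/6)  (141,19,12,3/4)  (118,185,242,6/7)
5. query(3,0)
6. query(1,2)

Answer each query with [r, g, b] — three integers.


query (3,0) [L1,L2,L3,L4] — begin 0,0,0
after L1 α=5/6: [85/3, 45/2, 1105/6]
after L2 α=4/5: [17/3, 533/10, 3121/30]
after L3 α=1/2: [305/6, 2383/20, 6031/60]
after L4 α=1: [198, 206, 51]
rounded: [198, 206, 51]

query (1,2) [L1,L2,L3,L4] — begin 0,0,0
+L1 (α=0) → [0, 0, 0]
+L2 (α=1/2) → [114, 55/2, 46]
+L3 (α=1/2) → [313/2, 489/4, 125/2]
+L4 (α=5/6) → [413/12, 1603/8, 855/4]
= [34, 200, 214]


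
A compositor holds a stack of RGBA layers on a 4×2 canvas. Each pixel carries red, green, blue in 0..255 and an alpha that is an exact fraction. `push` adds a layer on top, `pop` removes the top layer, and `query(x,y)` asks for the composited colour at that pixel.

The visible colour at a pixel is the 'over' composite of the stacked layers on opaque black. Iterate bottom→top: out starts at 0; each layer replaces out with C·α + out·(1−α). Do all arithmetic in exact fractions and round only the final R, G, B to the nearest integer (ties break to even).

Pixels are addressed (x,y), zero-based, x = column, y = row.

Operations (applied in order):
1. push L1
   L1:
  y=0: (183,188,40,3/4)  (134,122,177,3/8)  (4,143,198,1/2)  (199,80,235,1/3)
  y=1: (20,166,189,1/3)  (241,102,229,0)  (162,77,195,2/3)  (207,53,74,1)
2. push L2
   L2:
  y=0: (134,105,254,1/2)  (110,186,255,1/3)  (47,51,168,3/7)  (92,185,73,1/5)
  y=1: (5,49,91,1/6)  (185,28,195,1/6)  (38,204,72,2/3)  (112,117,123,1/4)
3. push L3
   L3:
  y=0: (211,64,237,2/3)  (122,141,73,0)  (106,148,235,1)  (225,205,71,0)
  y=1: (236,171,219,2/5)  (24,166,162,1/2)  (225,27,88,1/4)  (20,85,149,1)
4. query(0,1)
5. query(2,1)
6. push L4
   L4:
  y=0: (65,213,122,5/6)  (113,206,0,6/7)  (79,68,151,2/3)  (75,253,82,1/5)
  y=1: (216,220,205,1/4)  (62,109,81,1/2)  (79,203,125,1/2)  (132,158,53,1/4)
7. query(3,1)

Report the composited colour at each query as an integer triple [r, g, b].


query (0,1) [L1,L2,L3] — begin 0,0,0
L1 α=1/3: [20/3, 166/3, 63]
L2 α=1/6: [115/18, 977/18, 203/3]
L3 α=2/5: [2947/30, 3029/30, 641/5]
rounded: [98, 101, 128]

query (2,1) [L1,L2,L3] — begin 0,0,0
+L1 (α=2/3) → [108, 154/3, 130]
+L2 (α=2/3) → [184/3, 1378/9, 274/3]
+L3 (α=1/4) → [409/4, 1459/12, 181/2]
→ [102, 122, 90]

at x=3,y=1 over L1,L2,L3,L4:
+L1 (α=1) → [207, 53, 74]
+L2 (α=1/4) → [733/4, 69, 345/4]
+L3 (α=1) → [20, 85, 149]
+L4 (α=1/4) → [48, 413/4, 125]
= [48, 103, 125]


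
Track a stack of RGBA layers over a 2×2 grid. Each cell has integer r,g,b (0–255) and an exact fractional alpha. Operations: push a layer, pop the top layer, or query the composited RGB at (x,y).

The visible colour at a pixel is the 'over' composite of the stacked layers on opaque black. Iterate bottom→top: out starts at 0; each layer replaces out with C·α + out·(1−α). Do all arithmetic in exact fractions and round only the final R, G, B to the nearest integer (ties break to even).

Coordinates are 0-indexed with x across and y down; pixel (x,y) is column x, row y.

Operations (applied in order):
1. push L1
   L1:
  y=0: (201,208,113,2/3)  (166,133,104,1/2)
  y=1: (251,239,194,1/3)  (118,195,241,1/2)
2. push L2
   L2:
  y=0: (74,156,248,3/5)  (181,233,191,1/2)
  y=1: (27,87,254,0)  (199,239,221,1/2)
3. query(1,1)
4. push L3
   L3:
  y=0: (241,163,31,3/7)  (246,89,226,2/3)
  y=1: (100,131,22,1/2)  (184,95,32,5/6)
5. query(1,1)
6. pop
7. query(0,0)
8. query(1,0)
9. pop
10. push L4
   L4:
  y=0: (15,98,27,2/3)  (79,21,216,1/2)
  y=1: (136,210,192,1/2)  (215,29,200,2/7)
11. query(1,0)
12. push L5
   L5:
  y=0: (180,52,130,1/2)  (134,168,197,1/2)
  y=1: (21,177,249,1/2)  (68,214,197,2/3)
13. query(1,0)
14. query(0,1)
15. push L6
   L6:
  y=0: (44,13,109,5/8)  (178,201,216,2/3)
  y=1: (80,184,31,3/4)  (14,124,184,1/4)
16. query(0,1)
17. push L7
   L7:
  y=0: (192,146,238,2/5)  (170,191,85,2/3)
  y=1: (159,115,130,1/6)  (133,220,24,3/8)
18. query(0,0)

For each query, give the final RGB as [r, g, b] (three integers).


query (1,1) [L1,L2] — begin 0,0,0
after L1 α=1/2: [59, 195/2, 241/2]
after L2 α=1/2: [129, 673/4, 683/4]
rounded: [129, 168, 171]

at x=1,y=1 over L1,L2,L3:
+L1 (α=1/2) → [59, 195/2, 241/2]
+L2 (α=1/2) → [129, 673/4, 683/4]
+L3 (α=5/6) → [1049/6, 2573/24, 441/8]
rounded: [175, 107, 55]

query (0,0) [L1,L2] — begin 0,0,0
+L1 (α=2/3) → [134, 416/3, 226/3]
+L2 (α=3/5) → [98, 2236/15, 2684/15]
→ [98, 149, 179]

at x=1,y=0 over L1,L2:
after L1 α=1/2: [83, 133/2, 52]
after L2 α=1/2: [132, 599/4, 243/2]
= [132, 150, 122]

at x=1,y=0 over L1,L4:
+L1 (α=1/2) → [83, 133/2, 52]
+L4 (α=1/2) → [81, 175/4, 134]
→ [81, 44, 134]

at x=1,y=0 over L1,L4,L5:
after L1 α=1/2: [83, 133/2, 52]
after L4 α=1/2: [81, 175/4, 134]
after L5 α=1/2: [215/2, 847/8, 331/2]
→ [108, 106, 166]

at x=0,y=1 over L1,L4,L5:
+L1 (α=1/3) → [251/3, 239/3, 194/3]
+L4 (α=1/2) → [659/6, 869/6, 385/3]
+L5 (α=1/2) → [785/12, 1931/12, 566/3]
= [65, 161, 189]

(0,1) stack=L1,L4,L5,L6; from [0,0,0]:
after L1 α=1/3: [251/3, 239/3, 194/3]
after L4 α=1/2: [659/6, 869/6, 385/3]
after L5 α=1/2: [785/12, 1931/12, 566/3]
after L6 α=3/4: [3665/48, 8555/48, 845/12]
→ [76, 178, 70]

at x=0,y=0 over L1,L4,L5,L6,L7:
after L1 α=2/3: [134, 416/3, 226/3]
after L4 α=2/3: [164/3, 1004/9, 388/9]
after L5 α=1/2: [352/3, 736/9, 779/9]
after L6 α=5/8: [143/2, 931/24, 1207/12]
after L7 α=2/5: [1197/10, 3267/40, 3111/20]
= [120, 82, 156]


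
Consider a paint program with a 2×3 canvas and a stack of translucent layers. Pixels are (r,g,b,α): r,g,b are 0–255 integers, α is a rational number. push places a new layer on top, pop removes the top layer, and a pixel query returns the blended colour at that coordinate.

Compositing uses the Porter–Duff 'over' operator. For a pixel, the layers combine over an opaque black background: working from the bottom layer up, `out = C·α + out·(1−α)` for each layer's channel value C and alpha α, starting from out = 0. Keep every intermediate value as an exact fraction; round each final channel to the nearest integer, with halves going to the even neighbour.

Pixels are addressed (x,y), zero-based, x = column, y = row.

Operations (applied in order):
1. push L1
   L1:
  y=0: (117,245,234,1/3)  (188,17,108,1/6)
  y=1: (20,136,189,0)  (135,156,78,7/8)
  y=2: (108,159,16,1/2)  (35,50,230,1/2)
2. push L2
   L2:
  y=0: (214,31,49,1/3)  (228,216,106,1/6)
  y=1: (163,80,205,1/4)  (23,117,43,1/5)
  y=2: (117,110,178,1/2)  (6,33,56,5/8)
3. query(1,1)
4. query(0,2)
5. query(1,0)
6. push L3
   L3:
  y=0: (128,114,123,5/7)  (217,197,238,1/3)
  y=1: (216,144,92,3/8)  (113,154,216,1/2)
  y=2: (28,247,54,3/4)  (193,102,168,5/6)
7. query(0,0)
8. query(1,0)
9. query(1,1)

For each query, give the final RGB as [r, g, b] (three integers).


query (1,1) [L1,L2] — begin 0,0,0
L1 α=7/8: [945/8, 273/2, 273/4]
L2 α=1/5: [991/10, 663/5, 316/5]
→ [99, 133, 63]

query (0,2) [L1,L2] — begin 0,0,0
+L1 (α=1/2) → [54, 159/2, 8]
+L2 (α=1/2) → [171/2, 379/4, 93]
→ [86, 95, 93]

(1,0) stack=L1,L2; from [0,0,0]:
after L1 α=1/6: [94/3, 17/6, 18]
after L2 α=1/6: [577/9, 1381/36, 98/3]
= [64, 38, 33]

at x=0,y=0 over L1,L2,L3:
+L1 (α=1/3) → [39, 245/3, 78]
+L2 (α=1/3) → [292/3, 583/9, 205/3]
+L3 (α=5/7) → [2504/21, 6296/63, 2255/21]
rounded: [119, 100, 107]

(1,0) stack=L1,L2,L3; from [0,0,0]:
L1 α=1/6: [94/3, 17/6, 18]
L2 α=1/6: [577/9, 1381/36, 98/3]
L3 α=1/3: [3107/27, 4927/54, 910/9]
→ [115, 91, 101]

at x=1,y=1 over L1,L2,L3:
+L1 (α=7/8) → [945/8, 273/2, 273/4]
+L2 (α=1/5) → [991/10, 663/5, 316/5]
+L3 (α=1/2) → [2121/20, 1433/10, 698/5]
rounded: [106, 143, 140]


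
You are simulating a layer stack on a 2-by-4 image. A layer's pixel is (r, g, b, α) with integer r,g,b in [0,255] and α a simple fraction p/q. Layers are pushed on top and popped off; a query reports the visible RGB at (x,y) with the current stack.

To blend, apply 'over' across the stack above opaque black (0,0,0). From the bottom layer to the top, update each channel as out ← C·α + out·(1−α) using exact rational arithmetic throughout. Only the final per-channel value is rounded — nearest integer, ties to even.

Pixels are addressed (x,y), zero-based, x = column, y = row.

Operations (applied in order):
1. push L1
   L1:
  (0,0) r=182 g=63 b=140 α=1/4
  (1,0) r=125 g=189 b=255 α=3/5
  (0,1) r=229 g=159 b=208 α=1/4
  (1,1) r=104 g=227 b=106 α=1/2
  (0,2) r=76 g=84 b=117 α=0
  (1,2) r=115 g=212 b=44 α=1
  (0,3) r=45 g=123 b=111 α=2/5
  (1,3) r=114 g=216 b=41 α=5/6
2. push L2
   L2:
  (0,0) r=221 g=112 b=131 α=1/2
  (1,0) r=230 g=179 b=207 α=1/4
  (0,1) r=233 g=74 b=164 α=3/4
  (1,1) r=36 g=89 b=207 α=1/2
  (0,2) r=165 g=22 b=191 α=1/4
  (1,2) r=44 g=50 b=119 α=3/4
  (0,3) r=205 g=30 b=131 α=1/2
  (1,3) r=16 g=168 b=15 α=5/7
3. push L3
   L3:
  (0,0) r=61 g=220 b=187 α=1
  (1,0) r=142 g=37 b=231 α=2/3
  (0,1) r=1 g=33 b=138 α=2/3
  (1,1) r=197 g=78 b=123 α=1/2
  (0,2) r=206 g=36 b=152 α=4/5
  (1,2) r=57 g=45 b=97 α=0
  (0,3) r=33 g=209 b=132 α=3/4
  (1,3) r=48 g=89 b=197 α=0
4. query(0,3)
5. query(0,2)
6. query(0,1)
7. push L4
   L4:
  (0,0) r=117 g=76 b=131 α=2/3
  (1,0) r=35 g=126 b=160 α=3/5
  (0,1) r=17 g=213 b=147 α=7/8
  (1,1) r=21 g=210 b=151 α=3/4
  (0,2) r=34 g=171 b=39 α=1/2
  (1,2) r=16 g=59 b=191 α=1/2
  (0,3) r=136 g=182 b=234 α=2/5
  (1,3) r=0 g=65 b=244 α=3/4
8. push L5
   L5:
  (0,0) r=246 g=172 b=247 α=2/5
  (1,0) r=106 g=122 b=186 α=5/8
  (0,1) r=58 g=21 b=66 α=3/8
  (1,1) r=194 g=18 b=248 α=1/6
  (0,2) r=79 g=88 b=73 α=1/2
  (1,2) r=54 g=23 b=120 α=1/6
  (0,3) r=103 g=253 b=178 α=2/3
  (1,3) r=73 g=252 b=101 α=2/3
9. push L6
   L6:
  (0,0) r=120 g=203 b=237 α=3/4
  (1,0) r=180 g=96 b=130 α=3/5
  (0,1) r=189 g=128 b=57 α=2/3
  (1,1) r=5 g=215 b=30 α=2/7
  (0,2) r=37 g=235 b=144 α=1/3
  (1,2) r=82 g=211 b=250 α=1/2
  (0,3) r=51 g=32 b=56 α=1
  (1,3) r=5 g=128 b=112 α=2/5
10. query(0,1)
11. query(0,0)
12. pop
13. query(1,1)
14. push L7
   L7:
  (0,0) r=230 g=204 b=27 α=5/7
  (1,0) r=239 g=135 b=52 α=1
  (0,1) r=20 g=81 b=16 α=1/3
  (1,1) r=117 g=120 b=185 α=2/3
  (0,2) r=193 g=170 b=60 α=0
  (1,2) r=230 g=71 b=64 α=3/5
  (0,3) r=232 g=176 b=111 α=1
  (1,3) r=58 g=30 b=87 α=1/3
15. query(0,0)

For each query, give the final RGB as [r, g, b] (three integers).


(0,3) stack=L1,L2,L3; from [0,0,0]:
+L1 (α=2/5) → [18, 246/5, 222/5]
+L2 (α=1/2) → [223/2, 198/5, 877/10]
+L3 (α=3/4) → [421/8, 3333/20, 4837/40]
rounded: [53, 167, 121]

at x=0,y=2 over L1,L2,L3:
L1 α=0: [0, 0, 0]
L2 α=1/4: [165/4, 11/2, 191/4]
L3 α=4/5: [3461/20, 299/10, 2623/20]
= [173, 30, 131]

at x=0,y=1 over L1,L2,L3:
+L1 (α=1/4) → [229/4, 159/4, 52]
+L2 (α=3/4) → [3025/16, 1047/16, 136]
+L3 (α=2/3) → [1019/16, 701/16, 412/3]
= [64, 44, 137]

query (0,1) [L1,L2,L3,L4,L5,L6] — begin 0,0,0
+L1 (α=1/4) → [229/4, 159/4, 52]
+L2 (α=3/4) → [3025/16, 1047/16, 136]
+L3 (α=2/3) → [1019/16, 701/16, 412/3]
+L4 (α=7/8) → [2923/128, 24557/128, 3499/24]
+L5 (α=3/8) → [36887/1024, 130849/1024, 22247/192]
+L6 (α=2/3) → [423959/3072, 392993/3072, 44135/576]
rounded: [138, 128, 77]

query (0,0) [L1,L2,L3,L4,L5,L6] — begin 0,0,0
after L1 α=1/4: [91/2, 63/4, 35]
after L2 α=1/2: [533/4, 511/8, 83]
after L3 α=1: [61, 220, 187]
after L4 α=2/3: [295/3, 124, 449/3]
after L5 α=2/5: [787/5, 716/5, 943/5]
after L6 α=3/4: [2587/20, 3761/20, 2249/10]
rounded: [129, 188, 225]

query (1,1) [L1,L2,L3,L4,L5] — begin 0,0,0
L1 α=1/2: [52, 227/2, 53]
L2 α=1/2: [44, 405/4, 130]
L3 α=1/2: [241/2, 717/8, 253/2]
L4 α=3/4: [367/8, 5757/32, 1159/8]
L5 α=1/6: [1129/16, 9787/64, 2593/16]
→ [71, 153, 162]

at x=0,y=0 over L1,L2,L3,L4,L5,L7:
after L1 α=1/4: [91/2, 63/4, 35]
after L2 α=1/2: [533/4, 511/8, 83]
after L3 α=1: [61, 220, 187]
after L4 α=2/3: [295/3, 124, 449/3]
after L5 α=2/5: [787/5, 716/5, 943/5]
after L7 α=5/7: [7324/35, 6532/35, 2561/35]
→ [209, 187, 73]


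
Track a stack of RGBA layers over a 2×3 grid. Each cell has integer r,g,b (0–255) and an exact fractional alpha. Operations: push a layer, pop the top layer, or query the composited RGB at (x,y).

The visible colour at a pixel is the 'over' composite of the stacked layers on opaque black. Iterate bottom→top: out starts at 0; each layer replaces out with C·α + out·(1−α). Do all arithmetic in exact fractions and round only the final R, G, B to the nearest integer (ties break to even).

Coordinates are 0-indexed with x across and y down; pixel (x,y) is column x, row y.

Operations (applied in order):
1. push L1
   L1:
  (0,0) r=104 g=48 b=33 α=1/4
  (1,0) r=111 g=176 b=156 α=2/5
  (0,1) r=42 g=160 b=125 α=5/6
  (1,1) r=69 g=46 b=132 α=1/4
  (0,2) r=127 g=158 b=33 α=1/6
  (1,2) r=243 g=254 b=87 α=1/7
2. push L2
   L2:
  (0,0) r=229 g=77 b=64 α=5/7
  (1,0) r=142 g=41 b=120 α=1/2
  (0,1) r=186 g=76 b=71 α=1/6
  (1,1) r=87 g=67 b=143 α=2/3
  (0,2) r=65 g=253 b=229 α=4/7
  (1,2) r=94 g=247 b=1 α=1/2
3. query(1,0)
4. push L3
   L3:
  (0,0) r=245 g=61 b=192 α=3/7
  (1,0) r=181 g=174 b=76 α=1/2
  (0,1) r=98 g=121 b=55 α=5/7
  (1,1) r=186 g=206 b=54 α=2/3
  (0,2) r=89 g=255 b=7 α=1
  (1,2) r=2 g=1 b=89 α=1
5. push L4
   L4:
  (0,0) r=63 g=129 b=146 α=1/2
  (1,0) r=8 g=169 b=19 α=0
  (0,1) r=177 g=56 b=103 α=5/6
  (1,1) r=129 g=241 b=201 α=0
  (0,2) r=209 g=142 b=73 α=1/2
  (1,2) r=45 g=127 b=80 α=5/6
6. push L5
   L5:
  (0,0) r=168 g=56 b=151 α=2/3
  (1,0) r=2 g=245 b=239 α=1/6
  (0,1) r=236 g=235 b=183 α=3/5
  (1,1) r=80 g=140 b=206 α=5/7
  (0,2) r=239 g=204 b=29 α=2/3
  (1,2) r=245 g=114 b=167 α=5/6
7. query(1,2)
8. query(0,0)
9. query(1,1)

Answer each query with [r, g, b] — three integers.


at x=1,y=0 over L1,L2:
L1 α=2/5: [222/5, 352/5, 312/5]
L2 α=1/2: [466/5, 557/10, 456/5]
= [93, 56, 91]

query (1,2) [L1,L2,L3,L4,L5] — begin 0,0,0
L1 α=1/7: [243/7, 254/7, 87/7]
L2 α=1/2: [901/14, 1983/14, 47/7]
L3 α=1: [2, 1, 89]
L4 α=5/6: [227/6, 106, 163/2]
L5 α=5/6: [7577/36, 338/3, 611/4]
rounded: [210, 113, 153]

(0,0) stack=L1,L2,L3,L4,L5; from [0,0,0]:
L1 α=1/4: [26, 12, 33/4]
L2 α=5/7: [171, 409/7, 673/14]
L3 α=3/7: [1419/7, 2917/49, 5378/49]
L4 α=1/2: [930/7, 4619/49, 6266/49]
L5 α=2/3: [1094/7, 3369/49, 21064/147]
= [156, 69, 143]

(1,1) stack=L1,L2,L3,L4,L5; from [0,0,0]:
L1 α=1/4: [69/4, 23/2, 33]
L2 α=2/3: [255/4, 97/2, 319/3]
L3 α=2/3: [581/4, 307/2, 643/9]
L4 α=0: [581/4, 307/2, 643/9]
L5 α=5/7: [1381/14, 1007/7, 1508/9]
rounded: [99, 144, 168]


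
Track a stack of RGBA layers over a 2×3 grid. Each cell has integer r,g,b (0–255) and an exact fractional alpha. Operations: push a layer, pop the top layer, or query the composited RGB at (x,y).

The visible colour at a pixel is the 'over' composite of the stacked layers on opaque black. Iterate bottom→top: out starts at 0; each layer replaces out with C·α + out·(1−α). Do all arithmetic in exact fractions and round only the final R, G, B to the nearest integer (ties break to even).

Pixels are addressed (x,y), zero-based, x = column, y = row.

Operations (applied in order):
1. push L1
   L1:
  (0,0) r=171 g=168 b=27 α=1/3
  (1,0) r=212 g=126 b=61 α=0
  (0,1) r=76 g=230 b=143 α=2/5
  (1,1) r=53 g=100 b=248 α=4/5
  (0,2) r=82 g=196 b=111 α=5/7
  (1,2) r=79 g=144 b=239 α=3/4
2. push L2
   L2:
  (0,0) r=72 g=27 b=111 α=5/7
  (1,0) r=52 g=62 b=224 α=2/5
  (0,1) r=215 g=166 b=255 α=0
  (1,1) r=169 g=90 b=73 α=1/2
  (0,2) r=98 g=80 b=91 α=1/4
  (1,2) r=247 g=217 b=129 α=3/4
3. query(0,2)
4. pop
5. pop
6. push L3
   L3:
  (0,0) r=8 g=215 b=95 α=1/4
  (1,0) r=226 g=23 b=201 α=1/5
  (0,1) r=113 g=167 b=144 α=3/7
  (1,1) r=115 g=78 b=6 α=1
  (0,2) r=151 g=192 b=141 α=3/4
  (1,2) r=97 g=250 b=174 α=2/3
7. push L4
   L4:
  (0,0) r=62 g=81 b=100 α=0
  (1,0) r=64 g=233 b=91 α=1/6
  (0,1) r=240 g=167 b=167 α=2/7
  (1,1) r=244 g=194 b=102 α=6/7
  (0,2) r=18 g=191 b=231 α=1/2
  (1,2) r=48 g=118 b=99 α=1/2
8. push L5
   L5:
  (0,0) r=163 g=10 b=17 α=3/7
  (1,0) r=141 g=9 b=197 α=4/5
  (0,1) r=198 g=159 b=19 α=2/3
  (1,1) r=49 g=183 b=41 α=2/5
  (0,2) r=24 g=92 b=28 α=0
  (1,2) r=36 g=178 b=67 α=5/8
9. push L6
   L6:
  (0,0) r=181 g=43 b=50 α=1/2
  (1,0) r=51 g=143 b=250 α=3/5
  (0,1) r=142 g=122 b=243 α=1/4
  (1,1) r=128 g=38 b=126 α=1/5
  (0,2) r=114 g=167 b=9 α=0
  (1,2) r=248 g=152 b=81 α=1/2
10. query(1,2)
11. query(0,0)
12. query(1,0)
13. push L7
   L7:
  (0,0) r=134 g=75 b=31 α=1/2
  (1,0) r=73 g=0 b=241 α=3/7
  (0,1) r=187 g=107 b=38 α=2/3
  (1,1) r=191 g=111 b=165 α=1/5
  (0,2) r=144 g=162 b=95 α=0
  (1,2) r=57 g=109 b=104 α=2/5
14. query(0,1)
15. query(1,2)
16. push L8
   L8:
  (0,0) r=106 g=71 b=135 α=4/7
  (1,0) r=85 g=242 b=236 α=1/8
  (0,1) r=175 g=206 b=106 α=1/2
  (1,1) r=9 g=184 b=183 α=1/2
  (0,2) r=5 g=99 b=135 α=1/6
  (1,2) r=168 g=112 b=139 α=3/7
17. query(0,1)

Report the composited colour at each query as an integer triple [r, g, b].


query (0,2) [L1,L2] — begin 0,0,0
L1 α=5/7: [410/7, 140, 555/7]
L2 α=1/4: [479/7, 125, 1151/14]
→ [68, 125, 82]

query (1,2) [L3,L4,L5,L6] — begin 0,0,0
L3 α=2/3: [194/3, 500/3, 116]
L4 α=1/2: [169/3, 427/3, 215/2]
L5 α=5/8: [349/8, 1317/8, 1315/16]
L6 α=1/2: [2333/16, 2533/16, 2611/32]
→ [146, 158, 82]

at x=0,y=0 over L3,L4,L5,L6:
after L3 α=1/4: [2, 215/4, 95/4]
after L4 α=0: [2, 215/4, 95/4]
after L5 α=3/7: [71, 35, 146/7]
after L6 α=1/2: [126, 39, 248/7]
= [126, 39, 35]

(1,0) stack=L3,L4,L5,L6; from [0,0,0]:
L3 α=1/5: [226/5, 23/5, 201/5]
L4 α=1/6: [145/3, 128/3, 146/3]
L5 α=4/5: [1837/15, 236/15, 502/3]
L6 α=3/5: [5969/75, 6907/75, 3254/15]
rounded: [80, 92, 217]

(0,1) stack=L3,L4,L5,L6,L7; from [0,0,0]:
after L3 α=3/7: [339/7, 501/7, 432/7]
after L4 α=2/7: [5055/49, 4843/49, 4498/49]
after L5 α=2/3: [8153/49, 20425/147, 2120/49]
after L6 α=1/4: [31417/196, 26403/196, 18267/196]
after L7 α=2/3: [34907/196, 68347/588, 33163/588]
→ [178, 116, 56]

query (1,2) [L3,L4,L5,L6,L7] — begin 0,0,0
+L3 (α=2/3) → [194/3, 500/3, 116]
+L4 (α=1/2) → [169/3, 427/3, 215/2]
+L5 (α=5/8) → [349/8, 1317/8, 1315/16]
+L6 (α=1/2) → [2333/16, 2533/16, 2611/32]
+L7 (α=2/5) → [8823/80, 11087/80, 14489/160]
= [110, 139, 91]

(0,1) stack=L3,L4,L5,L6,L7,L8; from [0,0,0]:
L3 α=3/7: [339/7, 501/7, 432/7]
L4 α=2/7: [5055/49, 4843/49, 4498/49]
L5 α=2/3: [8153/49, 20425/147, 2120/49]
L6 α=1/4: [31417/196, 26403/196, 18267/196]
L7 α=2/3: [34907/196, 68347/588, 33163/588]
L8 α=1/2: [69207/392, 189475/1176, 95491/1176]
rounded: [177, 161, 81]


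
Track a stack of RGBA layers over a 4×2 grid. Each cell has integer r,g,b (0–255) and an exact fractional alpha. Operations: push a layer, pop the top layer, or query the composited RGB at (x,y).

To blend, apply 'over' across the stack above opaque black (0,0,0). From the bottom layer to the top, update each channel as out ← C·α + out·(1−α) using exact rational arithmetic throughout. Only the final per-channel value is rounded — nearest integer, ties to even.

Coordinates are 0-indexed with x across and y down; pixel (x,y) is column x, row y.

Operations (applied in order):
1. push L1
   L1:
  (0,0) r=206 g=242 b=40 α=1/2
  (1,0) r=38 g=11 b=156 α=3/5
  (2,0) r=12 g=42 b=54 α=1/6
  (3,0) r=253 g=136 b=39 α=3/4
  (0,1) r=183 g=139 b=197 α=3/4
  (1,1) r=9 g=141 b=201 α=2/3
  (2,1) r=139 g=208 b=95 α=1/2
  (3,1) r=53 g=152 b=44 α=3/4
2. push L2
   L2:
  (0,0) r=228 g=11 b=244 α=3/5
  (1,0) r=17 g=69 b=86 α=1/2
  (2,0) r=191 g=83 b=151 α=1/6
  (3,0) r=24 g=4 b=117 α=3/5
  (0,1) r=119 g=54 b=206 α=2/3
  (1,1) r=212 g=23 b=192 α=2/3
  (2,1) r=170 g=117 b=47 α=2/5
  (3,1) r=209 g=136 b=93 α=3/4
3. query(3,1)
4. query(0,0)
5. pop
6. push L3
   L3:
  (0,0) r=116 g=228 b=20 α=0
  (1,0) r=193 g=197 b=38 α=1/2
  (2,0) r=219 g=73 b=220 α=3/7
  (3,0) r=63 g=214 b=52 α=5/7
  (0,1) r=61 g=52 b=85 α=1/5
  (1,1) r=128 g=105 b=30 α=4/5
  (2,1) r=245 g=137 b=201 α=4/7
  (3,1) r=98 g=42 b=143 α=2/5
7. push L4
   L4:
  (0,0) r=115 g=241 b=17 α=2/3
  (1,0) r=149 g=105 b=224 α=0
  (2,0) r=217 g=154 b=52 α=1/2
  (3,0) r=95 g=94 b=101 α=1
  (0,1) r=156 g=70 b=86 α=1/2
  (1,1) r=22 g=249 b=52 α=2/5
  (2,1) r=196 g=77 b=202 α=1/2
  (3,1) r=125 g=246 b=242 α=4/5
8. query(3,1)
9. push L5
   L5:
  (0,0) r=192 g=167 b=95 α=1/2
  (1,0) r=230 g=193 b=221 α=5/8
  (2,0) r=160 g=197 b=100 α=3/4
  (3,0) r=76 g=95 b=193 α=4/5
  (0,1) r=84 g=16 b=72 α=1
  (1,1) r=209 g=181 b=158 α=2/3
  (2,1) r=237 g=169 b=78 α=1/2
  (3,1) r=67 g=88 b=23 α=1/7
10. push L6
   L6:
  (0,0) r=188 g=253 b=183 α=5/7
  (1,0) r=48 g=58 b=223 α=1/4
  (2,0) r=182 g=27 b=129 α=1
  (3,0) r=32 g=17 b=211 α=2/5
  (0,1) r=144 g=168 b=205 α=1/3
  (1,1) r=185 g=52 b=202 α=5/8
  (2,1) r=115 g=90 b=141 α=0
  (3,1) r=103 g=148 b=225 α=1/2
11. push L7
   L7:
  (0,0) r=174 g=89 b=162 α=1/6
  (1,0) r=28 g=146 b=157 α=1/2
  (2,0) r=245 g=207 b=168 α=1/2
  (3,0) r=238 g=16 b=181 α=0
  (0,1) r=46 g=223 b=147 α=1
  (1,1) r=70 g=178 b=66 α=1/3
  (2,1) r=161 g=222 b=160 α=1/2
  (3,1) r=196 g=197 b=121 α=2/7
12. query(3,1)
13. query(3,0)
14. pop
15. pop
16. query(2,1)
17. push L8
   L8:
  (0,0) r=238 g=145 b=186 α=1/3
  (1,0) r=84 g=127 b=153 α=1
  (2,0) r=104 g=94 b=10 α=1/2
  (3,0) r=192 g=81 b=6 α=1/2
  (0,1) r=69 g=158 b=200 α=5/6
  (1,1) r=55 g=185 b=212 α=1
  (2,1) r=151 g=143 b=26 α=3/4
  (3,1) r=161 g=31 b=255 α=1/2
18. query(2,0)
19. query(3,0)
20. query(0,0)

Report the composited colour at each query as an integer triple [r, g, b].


at x=3,y=1 over L1,L2:
+L1 (α=3/4) → [159/4, 114, 33]
+L2 (α=3/4) → [2667/16, 261/2, 78]
rounded: [167, 130, 78]

(0,0) stack=L1,L2; from [0,0,0]:
L1 α=1/2: [103, 121, 20]
L2 α=3/5: [178, 55, 772/5]
→ [178, 55, 154]

at x=3,y=1 over L1,L3,L4:
L1 α=3/4: [159/4, 114, 33]
L3 α=2/5: [1261/20, 426/5, 77]
L4 α=4/5: [11261/100, 5346/25, 209]
→ [113, 214, 209]

query (3,1) [L1,L3,L4,L5,L6,L7] — begin 0,0,0
after L1 α=3/4: [159/4, 114, 33]
after L3 α=2/5: [1261/20, 426/5, 77]
after L4 α=4/5: [11261/100, 5346/25, 209]
after L5 α=1/7: [37133/350, 34276/175, 1277/7]
after L6 α=1/2: [73183/700, 30088/175, 1426/7]
after L7 α=2/7: [128063/980, 43878/245, 8824/49]
= [131, 179, 180]

at x=3,y=0 over L1,L3,L4,L5,L6,L7:
+L1 (α=3/4) → [759/4, 102, 117/4]
+L3 (α=5/7) → [1389/14, 182, 91/2]
+L4 (α=1) → [95, 94, 101]
+L5 (α=4/5) → [399/5, 474/5, 873/5]
+L6 (α=2/5) → [1517/25, 1592/25, 4729/25]
+L7 (α=0) → [1517/25, 1592/25, 4729/25]
= [61, 64, 189]

query (2,1) [L1,L3,L4,L5] — begin 0,0,0
after L1 α=1/2: [139/2, 104, 95/2]
after L3 α=4/7: [2377/14, 860/7, 1893/14]
after L4 α=1/2: [5121/28, 1399/14, 4721/28]
after L5 α=1/2: [11757/56, 3765/28, 6905/56]
= [210, 134, 123]

(2,0) stack=L1,L3,L4,L5,L8; from [0,0,0]:
after L1 α=1/6: [2, 7, 9]
after L3 α=3/7: [95, 247/7, 696/7]
after L4 α=1/2: [156, 1325/14, 530/7]
after L5 α=3/4: [159, 9599/56, 1315/14]
after L8 α=1/2: [263/2, 14863/112, 1455/28]
= [132, 133, 52]

query (3,0) [L1,L3,L4,L5,L8] — begin 0,0,0
L1 α=3/4: [759/4, 102, 117/4]
L3 α=5/7: [1389/14, 182, 91/2]
L4 α=1: [95, 94, 101]
L5 α=4/5: [399/5, 474/5, 873/5]
L8 α=1/2: [1359/10, 879/10, 903/10]
→ [136, 88, 90]

query (0,0) [L1,L3,L4,L5,L8] — begin 0,0,0
+L1 (α=1/2) → [103, 121, 20]
+L3 (α=0) → [103, 121, 20]
+L4 (α=2/3) → [111, 201, 18]
+L5 (α=1/2) → [303/2, 184, 113/2]
+L8 (α=1/3) → [541/3, 171, 299/3]
= [180, 171, 100]
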